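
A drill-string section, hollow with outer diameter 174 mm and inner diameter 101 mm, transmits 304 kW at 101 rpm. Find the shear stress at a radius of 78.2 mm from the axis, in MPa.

ω = 2π·101/60 = 10.58 rad/s, so T = P/ω = 304×10³ / 10.58 = 28740 N·m.
J = π(d_o⁴ − d_i⁴)/32 = π(0.174⁴ − 0.101⁴)/32 = 7.977×10^-5 m⁴.
Shear stress varies linearly with radius: τ = T·r/J = 28740 × 0.0782 / 7.977×10^-5 = 2.818×10^7 Pa.

28.2 MPa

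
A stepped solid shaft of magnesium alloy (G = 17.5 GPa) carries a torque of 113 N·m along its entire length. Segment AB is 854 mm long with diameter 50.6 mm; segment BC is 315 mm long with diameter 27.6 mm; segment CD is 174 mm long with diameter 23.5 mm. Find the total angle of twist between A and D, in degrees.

4.69°

J_AB = π(0.0506)⁴/32 = 6.44×10^-7 m⁴; J_BC = π(0.0276)⁴/32 = 5.70×10^-8 m⁴; J_CD = π(0.0235)⁴/32 = 2.99×10^-8 m⁴.
θ = (T/G)·Σ L_i/J_i = (113.0/17.5×10⁹)·(0.854/6.44×10^-7 + 0.315/5.70×10^-8 + 0.174/2.99×10^-8) = 0.08180 rad.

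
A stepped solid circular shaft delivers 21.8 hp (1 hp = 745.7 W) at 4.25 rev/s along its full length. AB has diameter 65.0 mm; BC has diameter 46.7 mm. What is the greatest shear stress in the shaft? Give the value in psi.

4420 psi

ω = 2π·4.25 = 26.70 rad/s, so T = P/ω = 21.8×745.7 / 26.70 = 608.8 N·m.
Under the same torque, τ_max = 16T/(πd³) is largest where d is smallest — segment BC (d = 46.7 mm).
τ_max = 16·608.8/(π·(0.0467)³) = 3.044×10^7 Pa.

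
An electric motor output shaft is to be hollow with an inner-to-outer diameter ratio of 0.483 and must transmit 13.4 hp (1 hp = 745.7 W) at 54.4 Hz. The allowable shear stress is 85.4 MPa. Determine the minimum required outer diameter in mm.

ω = 2π·54.4 = 341.8 rad/s, so T = P/ω = 13.4×745.7 / 341.8 = 29.23 N·m.
For a hollow shaft with d_i/d_o = 0.483: τ_max = 16T/(π d_o³ (1−k⁴)), so d_o = [16T/(π τ_allow (1−k⁴))]^(1/3) = [16·29.23/(π·8.54×10^7·0.9456)]^(1/3) = 0.01226 m.

12.3 mm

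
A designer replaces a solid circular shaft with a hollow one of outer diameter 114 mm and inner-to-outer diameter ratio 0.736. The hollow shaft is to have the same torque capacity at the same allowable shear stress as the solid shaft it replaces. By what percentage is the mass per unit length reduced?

42.2 %

Equal τ_max and T ⇒ the solid shaft needs d_s³ = d_o³(1−k⁴), so d_s = 114·(1−0.736⁴)^(1/3) = 101.5 mm.
Area ratio A_h/A_s = d_o²(1−k²)/d_s² = (1−k²)/(1−k⁴)^(2/3) = 0.5777.
Mass saving = 1 − 0.5777 = 42.2 %.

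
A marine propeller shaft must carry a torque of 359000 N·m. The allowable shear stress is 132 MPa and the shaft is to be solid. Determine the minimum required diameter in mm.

240 mm

For a solid shaft τ_max = 16T/(πd³), so d = (16T/(π τ_allow))^(1/3) = (16·359000/(π·1.32×10^8))^(1/3) = 0.2402 m.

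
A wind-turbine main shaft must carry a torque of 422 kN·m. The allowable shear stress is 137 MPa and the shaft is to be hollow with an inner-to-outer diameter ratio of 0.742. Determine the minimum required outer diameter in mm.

282 mm

For a hollow shaft with d_i/d_o = 0.742: τ_max = 16T/(π d_o³ (1−k⁴)), so d_o = [16T/(π τ_allow (1−k⁴))]^(1/3) = [16·422000/(π·1.37×10^8·0.6969)]^(1/3) = 0.2824 m.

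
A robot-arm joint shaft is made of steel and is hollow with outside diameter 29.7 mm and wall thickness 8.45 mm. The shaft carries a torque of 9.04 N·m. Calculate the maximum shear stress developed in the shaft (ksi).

J = π(d_o⁴ − d_i⁴)/32 = π(0.0297⁴ − 0.0128⁴)/32 = 7.375×10^-8 m⁴.
τ_max = T·r/J = 9.040 × 0.0149 / 7.375×10^-8 = 1.820×10^6 Pa.

0.264 ksi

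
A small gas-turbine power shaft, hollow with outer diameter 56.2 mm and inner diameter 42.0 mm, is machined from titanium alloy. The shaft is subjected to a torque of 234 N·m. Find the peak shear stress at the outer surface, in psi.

J = π(d_o⁴ − d_i⁴)/32 = π(0.0562⁴ − 0.0420⁴)/32 = 6.739×10^-7 m⁴.
τ_max = T·r/J = 234.0 × 0.0281 / 6.739×10^-7 = 9.758×10^6 Pa.

1420 psi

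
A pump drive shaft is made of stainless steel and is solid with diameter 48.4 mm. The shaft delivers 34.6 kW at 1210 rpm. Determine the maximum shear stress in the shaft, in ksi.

1.78 ksi

ω = 2π·1210/60 = 126.7 rad/s, so T = P/ω = 34.6×10³ / 126.7 = 273.1 N·m.
J = πd⁴/32 = π(0.0484)⁴/32 = 5.387×10^-7 m⁴.
τ_max = T·r/J = 273.1 × 0.0242 / 5.387×10^-7 = 1.227×10^7 Pa.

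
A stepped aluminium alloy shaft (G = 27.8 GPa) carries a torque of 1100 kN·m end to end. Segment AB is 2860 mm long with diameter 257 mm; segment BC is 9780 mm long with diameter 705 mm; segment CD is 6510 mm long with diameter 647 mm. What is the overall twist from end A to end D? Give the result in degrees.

16.9°

J_AB = π(0.257)⁴/32 = 4.28×10^-4 m⁴; J_BC = π(0.705)⁴/32 = 0.0243 m⁴; J_CD = π(0.647)⁴/32 = 0.0172 m⁴.
θ = (T/G)·Σ L_i/J_i = (1.100e6/27.8×10⁹)·(2.86/4.28×10^-4 + 9.78/0.0243 + 6.51/0.0172) = 0.2952 rad.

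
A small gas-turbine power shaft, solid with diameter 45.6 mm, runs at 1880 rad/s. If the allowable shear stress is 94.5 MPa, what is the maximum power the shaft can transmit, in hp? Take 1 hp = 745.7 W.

J = πd⁴/32 = π(0.0456)⁴/32 = 4.245×10^-7 m⁴.
T_max = τ_allow·J/r = 9.45×10^7 × 4.245×10^-7 / 0.0228 = 1759 N·m.
ω = 1880 rad/s, so P_max = T_max·ω = 3.308×10^6 W.

4440 hp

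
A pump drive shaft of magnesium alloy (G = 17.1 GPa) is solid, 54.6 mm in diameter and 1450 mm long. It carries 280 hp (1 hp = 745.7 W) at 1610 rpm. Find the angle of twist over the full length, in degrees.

ω = 2π·1610/60 = 168.6 rad/s, so T = P/ω = 280×745.7 / 168.6 = 1238 N·m.
J = πd⁴/32 = π(0.0546)⁴/32 = 8.725×10^-7 m⁴.
θ = T·L/(G·J) = 1238 × 1.45 / (17.1×10⁹ × 8.725×10^-7) = 0.1204 rad.

6.90°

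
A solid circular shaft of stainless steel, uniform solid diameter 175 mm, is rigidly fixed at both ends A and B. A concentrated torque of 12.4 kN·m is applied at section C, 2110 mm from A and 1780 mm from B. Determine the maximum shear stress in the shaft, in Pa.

With uniform GJ and both ends fixed, compatibility θ_AC = θ_CB gives T_A·a = T_B·b, together with T_A + T_B = T₀.
T_A = T₀·b/(a+b) = 12400·1780/3890 = 5674 N·m; T_B = 6726 N·m.
τ in each portion: τ_AC = 5.39×10^6 Pa, τ_CB = 6.39×10^6 Pa; maximum is in CB.
τ_max = T_CB·r/J = 6726·0.0875/9.21×10^-5 = 6.392×10^6 Pa.

6.39e6 Pa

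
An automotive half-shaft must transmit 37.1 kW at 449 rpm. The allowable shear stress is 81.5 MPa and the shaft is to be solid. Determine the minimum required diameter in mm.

36.7 mm

ω = 2π·449/60 = 47.02 rad/s, so T = P/ω = 37.1×10³ / 47.02 = 789.0 N·m.
For a solid shaft τ_max = 16T/(πd³), so d = (16T/(π τ_allow))^(1/3) = (16·789.0/(π·8.15×10^7))^(1/3) = 0.03667 m.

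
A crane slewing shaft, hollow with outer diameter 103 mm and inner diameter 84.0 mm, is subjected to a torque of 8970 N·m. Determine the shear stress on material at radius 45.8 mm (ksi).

9.67 ksi

J = π(d_o⁴ − d_i⁴)/32 = π(0.103⁴ − 0.0840⁴)/32 = 6.162×10^-6 m⁴.
Shear stress varies linearly with radius: τ = T·r/J = 8970 × 0.0458 / 6.162×10^-6 = 6.667×10^7 Pa.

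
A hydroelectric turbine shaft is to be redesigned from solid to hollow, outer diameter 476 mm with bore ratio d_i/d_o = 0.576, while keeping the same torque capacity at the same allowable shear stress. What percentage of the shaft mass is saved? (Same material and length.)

27.8 %

Equal τ_max and T ⇒ the solid shaft needs d_s³ = d_o³(1−k⁴), so d_s = 476·(1−0.576⁴)^(1/3) = 457.9 mm.
Area ratio A_h/A_s = d_o²(1−k²)/d_s² = (1−k²)/(1−k⁴)^(2/3) = 0.7222.
Mass saving = 1 − 0.7222 = 27.8 %.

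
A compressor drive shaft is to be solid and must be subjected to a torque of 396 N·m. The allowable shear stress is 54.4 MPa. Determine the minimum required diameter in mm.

33.3 mm

For a solid shaft τ_max = 16T/(πd³), so d = (16T/(π τ_allow))^(1/3) = (16·396.0/(π·5.44×10^7))^(1/3) = 0.03334 m.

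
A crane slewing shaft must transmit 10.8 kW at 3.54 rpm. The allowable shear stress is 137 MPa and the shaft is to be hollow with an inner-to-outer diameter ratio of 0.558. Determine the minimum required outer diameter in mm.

106 mm

ω = 2π·3.54/60 = 0.3707 rad/s, so T = P/ω = 10.8×10³ / 0.3707 = 29130 N·m.
For a hollow shaft with d_i/d_o = 0.558: τ_max = 16T/(π d_o³ (1−k⁴)), so d_o = [16T/(π τ_allow (1−k⁴))]^(1/3) = [16·29130/(π·1.37×10^8·0.9031)]^(1/3) = 0.1062 m.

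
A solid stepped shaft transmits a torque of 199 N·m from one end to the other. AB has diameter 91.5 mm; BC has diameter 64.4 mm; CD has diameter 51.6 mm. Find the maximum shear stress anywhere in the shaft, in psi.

Under the same torque, τ_max = 16T/(πd³) is largest where d is smallest — segment CD (d = 51.6 mm).
τ_max = 16·199.0/(π·(0.0516)³) = 7.377×10^6 Pa.

1070 psi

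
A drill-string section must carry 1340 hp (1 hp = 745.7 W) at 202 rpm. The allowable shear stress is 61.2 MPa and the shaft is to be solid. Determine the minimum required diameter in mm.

158 mm

ω = 2π·202/60 = 21.15 rad/s, so T = P/ω = 1340×745.7 / 21.15 = 47240 N·m.
For a solid shaft τ_max = 16T/(πd³), so d = (16T/(π τ_allow))^(1/3) = (16·47240/(π·6.12×10^7))^(1/3) = 0.1578 m.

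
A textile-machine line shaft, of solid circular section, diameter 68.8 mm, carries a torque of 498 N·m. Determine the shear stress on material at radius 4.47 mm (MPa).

1.01 MPa

J = πd⁴/32 = π(0.0688)⁴/32 = 2.200×10^-6 m⁴.
Shear stress varies linearly with radius: τ = T·r/J = 498.0 × 0.00447 / 2.200×10^-6 = 1.012×10^6 Pa.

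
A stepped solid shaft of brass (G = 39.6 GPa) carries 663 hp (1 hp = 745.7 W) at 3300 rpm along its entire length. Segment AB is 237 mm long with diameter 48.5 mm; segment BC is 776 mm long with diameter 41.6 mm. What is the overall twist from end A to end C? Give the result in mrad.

ω = 2π·3300/60 = 345.6 rad/s, so T = P/ω = 663×745.7 / 345.6 = 1431 N·m.
J_AB = π(0.0485)⁴/32 = 5.43×10^-7 m⁴; J_BC = π(0.0416)⁴/32 = 2.94×10^-7 m⁴.
θ = (T/G)·Σ L_i/J_i = (1431/39.6×10⁹)·(0.237/5.43×10^-7 + 0.776/2.94×10^-7) = 0.1111 rad.

111 mrad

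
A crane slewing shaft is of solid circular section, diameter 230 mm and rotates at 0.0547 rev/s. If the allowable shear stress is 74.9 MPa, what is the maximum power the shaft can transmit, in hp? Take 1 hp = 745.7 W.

82.5 hp

J = πd⁴/32 = π(0.230)⁴/32 = 2.747×10^-4 m⁴.
T_max = τ_allow·J/r = 7.49×10^7 × 2.747×10^-4 / 0.115 = 178900 N·m.
ω = 2π·0.0547 = 0.3437 rad/s, so P_max = T_max·ω = 6.150×10^4 W.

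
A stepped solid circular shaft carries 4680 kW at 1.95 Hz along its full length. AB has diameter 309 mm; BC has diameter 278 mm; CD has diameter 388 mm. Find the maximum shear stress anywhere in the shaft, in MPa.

90.5 MPa

ω = 2π·1.95 = 12.25 rad/s, so T = P/ω = 4680×10³ / 12.25 = 382000 N·m.
Under the same torque, τ_max = 16T/(πd³) is largest where d is smallest — segment BC (d = 278 mm).
τ_max = 16·382000/(π·(0.278)³) = 9.055×10^7 Pa.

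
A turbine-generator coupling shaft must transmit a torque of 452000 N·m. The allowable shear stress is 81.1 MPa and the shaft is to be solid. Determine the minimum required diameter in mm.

For a solid shaft τ_max = 16T/(πd³), so d = (16T/(π τ_allow))^(1/3) = (16·452000/(π·8.11×10^7))^(1/3) = 0.3050 m.

305 mm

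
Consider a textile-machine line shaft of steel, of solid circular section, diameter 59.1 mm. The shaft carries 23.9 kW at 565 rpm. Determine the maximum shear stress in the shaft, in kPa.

9970 kPa

ω = 2π·565/60 = 59.17 rad/s, so T = P/ω = 23.9×10³ / 59.17 = 403.9 N·m.
J = πd⁴/32 = π(0.0591)⁴/32 = 1.198×10^-6 m⁴.
τ_max = T·r/J = 403.9 × 0.0295 / 1.198×10^-6 = 9.966×10^6 Pa.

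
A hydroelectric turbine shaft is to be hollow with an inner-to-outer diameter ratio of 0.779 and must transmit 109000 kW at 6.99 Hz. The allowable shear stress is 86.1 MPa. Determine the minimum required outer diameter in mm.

615 mm

ω = 2π·6.99 = 43.92 rad/s, so T = P/ω = 109000×10³ / 43.92 = 2.482e6 N·m.
For a hollow shaft with d_i/d_o = 0.779: τ_max = 16T/(π d_o³ (1−k⁴)), so d_o = [16T/(π τ_allow (1−k⁴))]^(1/3) = [16·2.482e6/(π·8.61×10^7·0.6317)]^(1/3) = 0.6148 m.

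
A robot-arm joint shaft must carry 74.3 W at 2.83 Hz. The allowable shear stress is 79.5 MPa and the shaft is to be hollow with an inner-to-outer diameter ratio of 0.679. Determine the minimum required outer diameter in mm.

ω = 2π·2.83 = 17.78 rad/s, so T = P/ω = 74.3 / 17.78 = 4.179 N·m.
For a hollow shaft with d_i/d_o = 0.679: τ_max = 16T/(π d_o³ (1−k⁴)), so d_o = [16T/(π τ_allow (1−k⁴))]^(1/3) = [16·4.179/(π·7.95×10^7·0.7874)]^(1/3) = 0.006979 m.

6.98 mm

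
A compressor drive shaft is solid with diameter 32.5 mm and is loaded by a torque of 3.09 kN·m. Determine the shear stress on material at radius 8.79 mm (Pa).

J = πd⁴/32 = π(0.0325)⁴/32 = 1.095×10^-7 m⁴.
Shear stress varies linearly with radius: τ = T·r/J = 3090 × 0.00879 / 1.095×10^-7 = 2.480×10^8 Pa.

2.48e8 Pa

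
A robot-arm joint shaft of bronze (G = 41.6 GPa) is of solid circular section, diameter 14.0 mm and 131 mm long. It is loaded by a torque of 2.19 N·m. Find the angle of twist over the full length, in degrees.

0.105°

J = πd⁴/32 = π(0.0140)⁴/32 = 3.771×10^-9 m⁴.
θ = T·L/(G·J) = 2.190 × 0.131 / (41.6×10⁹ × 3.771×10^-9) = 1.829×10^-3 rad.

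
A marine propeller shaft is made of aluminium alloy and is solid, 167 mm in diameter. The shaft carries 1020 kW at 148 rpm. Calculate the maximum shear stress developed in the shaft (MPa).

72.0 MPa

ω = 2π·148/60 = 15.50 rad/s, so T = P/ω = 1020×10³ / 15.50 = 65810 N·m.
J = πd⁴/32 = π(0.167)⁴/32 = 7.636×10^-5 m⁴.
τ_max = T·r/J = 65810 × 0.0835 / 7.636×10^-5 = 7.197×10^7 Pa.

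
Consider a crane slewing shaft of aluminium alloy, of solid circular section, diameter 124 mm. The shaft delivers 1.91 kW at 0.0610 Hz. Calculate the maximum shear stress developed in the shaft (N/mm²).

ω = 2π·0.0610 = 0.3833 rad/s, so T = P/ω = 1.91×10³ / 0.3833 = 4983 N·m.
J = πd⁴/32 = π(0.124)⁴/32 = 2.321×10^-5 m⁴.
τ_max = T·r/J = 4983 × 0.0620 / 2.321×10^-5 = 1.331×10^7 Pa.

13.3 N/mm²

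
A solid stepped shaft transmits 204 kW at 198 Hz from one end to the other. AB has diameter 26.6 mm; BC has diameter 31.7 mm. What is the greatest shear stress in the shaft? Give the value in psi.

ω = 2π·198 = 1244 rad/s, so T = P/ω = 204×10³ / 1244 = 164.0 N·m.
Under the same torque, τ_max = 16T/(πd³) is largest where d is smallest — segment AB (d = 26.6 mm).
τ_max = 16·164.0/(π·(0.0266)³) = 4.437×10^7 Pa.

6440 psi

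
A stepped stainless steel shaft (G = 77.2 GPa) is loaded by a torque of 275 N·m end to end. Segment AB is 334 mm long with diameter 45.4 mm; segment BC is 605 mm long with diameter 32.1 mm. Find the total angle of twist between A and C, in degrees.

J_AB = π(0.0454)⁴/32 = 4.17×10^-7 m⁴; J_BC = π(0.0321)⁴/32 = 1.04×10^-7 m⁴.
θ = (T/G)·Σ L_i/J_i = (275.0/77.2×10⁹)·(0.334/4.17×10^-7 + 0.605/1.04×10^-7) = 0.02353 rad.

1.35°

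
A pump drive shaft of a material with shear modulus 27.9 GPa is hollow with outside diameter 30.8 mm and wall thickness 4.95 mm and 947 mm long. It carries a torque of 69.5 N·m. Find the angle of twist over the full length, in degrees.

J = π(d_o⁴ − d_i⁴)/32 = π(0.0308⁴ − 0.0209⁴)/32 = 6.962×10^-8 m⁴.
θ = T·L/(G·J) = 69.50 × 0.947 / (27.9×10⁹ × 6.962×10^-8) = 0.03389 rad.

1.94°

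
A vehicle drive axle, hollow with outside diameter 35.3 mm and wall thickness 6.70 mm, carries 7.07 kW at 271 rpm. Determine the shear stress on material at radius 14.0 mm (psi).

3900 psi

ω = 2π·271/60 = 28.38 rad/s, so T = P/ω = 7.07×10³ / 28.38 = 249.1 N·m.
J = π(d_o⁴ − d_i⁴)/32 = π(0.0353⁴ − 0.0219⁴)/32 = 1.299×10^-7 m⁴.
Shear stress varies linearly with radius: τ = T·r/J = 249.1 × 0.0140 / 1.299×10^-7 = 2.686×10^7 Pa.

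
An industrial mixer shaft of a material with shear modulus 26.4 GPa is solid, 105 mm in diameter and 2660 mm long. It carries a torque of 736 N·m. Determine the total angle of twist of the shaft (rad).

J = πd⁴/32 = π(0.105)⁴/32 = 1.193×10^-5 m⁴.
θ = T·L/(G·J) = 736.0 × 2.66 / (26.4×10⁹ × 1.193×10^-5) = 6.214×10^-3 rad.

0.00621 rad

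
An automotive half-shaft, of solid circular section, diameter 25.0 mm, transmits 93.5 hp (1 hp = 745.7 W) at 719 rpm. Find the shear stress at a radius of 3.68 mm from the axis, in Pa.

8.89e7 Pa

ω = 2π·719/60 = 75.29 rad/s, so T = P/ω = 93.5×745.7 / 75.29 = 926.0 N·m.
J = πd⁴/32 = π(0.0250)⁴/32 = 3.835×10^-8 m⁴.
Shear stress varies linearly with radius: τ = T·r/J = 926.0 × 0.00368 / 3.835×10^-8 = 8.886×10^7 Pa.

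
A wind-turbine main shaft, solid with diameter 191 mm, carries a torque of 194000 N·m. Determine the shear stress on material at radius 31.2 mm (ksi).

J = πd⁴/32 = π(0.191)⁴/32 = 1.307×10^-4 m⁴.
Shear stress varies linearly with radius: τ = T·r/J = 194000 × 0.0312 / 1.307×10^-4 = 4.633×10^7 Pa.

6.72 ksi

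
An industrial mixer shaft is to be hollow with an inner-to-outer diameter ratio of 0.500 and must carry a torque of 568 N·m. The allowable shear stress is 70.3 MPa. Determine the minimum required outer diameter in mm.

For a hollow shaft with d_i/d_o = 0.500: τ_max = 16T/(π d_o³ (1−k⁴)), so d_o = [16T/(π τ_allow (1−k⁴))]^(1/3) = [16·568.0/(π·7.03×10^7·0.9375)]^(1/3) = 0.03527 m.

35.3 mm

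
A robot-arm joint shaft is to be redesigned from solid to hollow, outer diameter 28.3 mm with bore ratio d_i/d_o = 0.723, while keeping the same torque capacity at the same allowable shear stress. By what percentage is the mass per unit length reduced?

Equal τ_max and T ⇒ the solid shaft needs d_s³ = d_o³(1−k⁴), so d_s = 28.3·(1−0.723⁴)^(1/3) = 25.44 mm.
Area ratio A_h/A_s = d_o²(1−k²)/d_s² = (1−k²)/(1−k⁴)^(2/3) = 0.5904.
Mass saving = 1 − 0.5904 = 41.0 %.

41.0 %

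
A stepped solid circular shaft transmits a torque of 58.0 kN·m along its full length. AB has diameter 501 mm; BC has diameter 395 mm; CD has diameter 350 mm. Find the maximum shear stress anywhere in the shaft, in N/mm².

6.89 N/mm²

Under the same torque, τ_max = 16T/(πd³) is largest where d is smallest — segment CD (d = 350 mm).
τ_max = 16·58000/(π·(0.350)³) = 6.890×10^6 Pa.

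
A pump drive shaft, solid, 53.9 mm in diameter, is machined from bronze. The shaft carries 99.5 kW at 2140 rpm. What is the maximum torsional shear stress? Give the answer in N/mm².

14.4 N/mm²

ω = 2π·2140/60 = 224.1 rad/s, so T = P/ω = 99.5×10³ / 224.1 = 444.0 N·m.
J = πd⁴/32 = π(0.0539)⁴/32 = 8.286×10^-7 m⁴.
τ_max = T·r/J = 444.0 × 0.0269 / 8.286×10^-7 = 1.444×10^7 Pa.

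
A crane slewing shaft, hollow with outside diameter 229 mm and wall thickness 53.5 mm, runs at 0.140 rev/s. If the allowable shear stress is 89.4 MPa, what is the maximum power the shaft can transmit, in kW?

170 kW

J = π(d_o⁴ − d_i⁴)/32 = π(0.229⁴ − 0.122⁴)/32 = 2.482×10^-4 m⁴.
T_max = τ_allow·J/r = 8.94×10^7 × 2.482×10^-4 / 0.115 = 193800 N·m.
ω = 2π·0.140 = 0.8796 rad/s, so P_max = T_max·ω = 1.705×10^5 W.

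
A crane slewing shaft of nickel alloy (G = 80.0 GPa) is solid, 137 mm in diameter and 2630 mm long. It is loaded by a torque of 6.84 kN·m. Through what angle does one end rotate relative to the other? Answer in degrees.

J = πd⁴/32 = π(0.137)⁴/32 = 3.458×10^-5 m⁴.
θ = T·L/(G·J) = 6840 × 2.63 / (80.0×10⁹ × 3.458×10^-5) = 6.502×10^-3 rad.

0.373°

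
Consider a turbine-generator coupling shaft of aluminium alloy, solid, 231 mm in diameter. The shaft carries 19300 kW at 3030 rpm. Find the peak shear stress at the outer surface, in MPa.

ω = 2π·3030/60 = 317.3 rad/s, so T = P/ω = 19300×10³ / 317.3 = 60830 N·m.
J = πd⁴/32 = π(0.231)⁴/32 = 2.795×10^-4 m⁴.
τ_max = T·r/J = 60830 × 0.116 / 2.795×10^-4 = 2.513×10^7 Pa.

25.1 MPa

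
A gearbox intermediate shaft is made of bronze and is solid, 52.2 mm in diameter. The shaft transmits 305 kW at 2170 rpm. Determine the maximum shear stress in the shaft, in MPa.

ω = 2π·2170/60 = 227.2 rad/s, so T = P/ω = 305×10³ / 227.2 = 1342 N·m.
J = πd⁴/32 = π(0.0522)⁴/32 = 7.289×10^-7 m⁴.
τ_max = T·r/J = 1342 × 0.0261 / 7.289×10^-7 = 4.806×10^7 Pa.

48.1 MPa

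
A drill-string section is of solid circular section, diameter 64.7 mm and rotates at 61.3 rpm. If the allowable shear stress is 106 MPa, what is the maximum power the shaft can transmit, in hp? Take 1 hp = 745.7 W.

J = πd⁴/32 = π(0.0647)⁴/32 = 1.720×10^-6 m⁴.
T_max = τ_allow·J/r = 1.06×10^8 × 1.720×10^-6 / 0.0324 = 5637 N·m.
ω = 2π·61.3/60 = 6.419 rad/s, so P_max = T_max·ω = 3.619×10^4 W.

48.5 hp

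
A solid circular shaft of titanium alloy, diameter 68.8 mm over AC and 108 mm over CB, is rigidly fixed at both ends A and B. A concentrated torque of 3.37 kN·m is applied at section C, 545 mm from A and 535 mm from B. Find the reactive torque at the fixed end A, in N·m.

Compatibility: T_A·a/J_AC = T_B·b/J_CB with T_A + T_B = T₀.
J_AC = 2.20×10^-6 m⁴, J_CB = 1.34×10^-5 m⁴, so T_A = T₀·(J_AC/a)/((J_AC/a)+(J_CB/b)) = 469.0 N·m, T_B = 2901 N·m.

469 N·m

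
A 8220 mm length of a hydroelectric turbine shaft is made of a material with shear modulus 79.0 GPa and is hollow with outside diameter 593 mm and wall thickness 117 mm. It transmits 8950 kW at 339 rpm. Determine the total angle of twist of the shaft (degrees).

0.143°

ω = 2π·339/60 = 35.50 rad/s, so T = P/ω = 8950×10³ / 35.50 = 252100 N·m.
J = π(d_o⁴ − d_i⁴)/32 = π(0.593⁴ − 0.359⁴)/32 = 0.01051 m⁴.
θ = T·L/(G·J) = 252100 × 8.22 / (79.0×10⁹ × 0.01051) = 2.496×10^-3 rad.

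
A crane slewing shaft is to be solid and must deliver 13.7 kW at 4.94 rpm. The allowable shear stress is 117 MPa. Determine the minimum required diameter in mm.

105 mm

ω = 2π·4.94/60 = 0.5173 rad/s, so T = P/ω = 13.7×10³ / 0.5173 = 26480 N·m.
For a solid shaft τ_max = 16T/(πd³), so d = (16T/(π τ_allow))^(1/3) = (16·26480/(π·1.17×10^8))^(1/3) = 0.1049 m.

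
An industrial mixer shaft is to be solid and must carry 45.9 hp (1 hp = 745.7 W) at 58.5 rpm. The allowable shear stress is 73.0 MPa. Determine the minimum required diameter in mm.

73.0 mm

ω = 2π·58.5/60 = 6.126 rad/s, so T = P/ω = 45.9×745.7 / 6.126 = 5587 N·m.
For a solid shaft τ_max = 16T/(πd³), so d = (16T/(π τ_allow))^(1/3) = (16·5587/(π·7.30×10^7))^(1/3) = 0.07305 m.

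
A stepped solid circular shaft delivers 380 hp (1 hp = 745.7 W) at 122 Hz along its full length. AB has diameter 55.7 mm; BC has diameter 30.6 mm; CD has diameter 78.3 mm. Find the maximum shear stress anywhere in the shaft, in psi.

9530 psi

ω = 2π·122 = 766.5 rad/s, so T = P/ω = 380×745.7 / 766.5 = 369.7 N·m.
Under the same torque, τ_max = 16T/(πd³) is largest where d is smallest — segment BC (d = 30.6 mm).
τ_max = 16·369.7/(π·(0.0306)³) = 6.571×10^7 Pa.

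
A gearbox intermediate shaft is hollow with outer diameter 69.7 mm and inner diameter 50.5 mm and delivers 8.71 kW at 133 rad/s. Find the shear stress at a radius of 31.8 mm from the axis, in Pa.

1.24e6 Pa

ω = 133 rad/s, so T = P/ω = 8.71×10³ / 133.0 = 65.49 N·m.
J = π(d_o⁴ − d_i⁴)/32 = π(0.0697⁴ − 0.0505⁴)/32 = 1.679×10^-6 m⁴.
Shear stress varies linearly with radius: τ = T·r/J = 65.49 × 0.0318 / 1.679×10^-6 = 1.241×10^6 Pa.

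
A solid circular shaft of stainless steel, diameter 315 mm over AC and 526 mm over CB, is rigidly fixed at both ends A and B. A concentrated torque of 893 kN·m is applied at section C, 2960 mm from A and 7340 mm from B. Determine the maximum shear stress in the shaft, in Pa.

Compatibility: T_A·a/J_AC = T_B·b/J_CB with T_A + T_B = T₀.
J_AC = 9.67×10^-4 m⁴, J_CB = 7.52×10^-3 m⁴, so T_A = T₀·(J_AC/a)/((J_AC/a)+(J_CB/b)) = 215900 N·m, T_B = 677100 N·m.
τ in each portion: τ_AC = 3.52×10^7 Pa, τ_CB = 2.37×10^7 Pa; maximum is in AC.
τ_max = T_AC·r/J = 215900·0.158/9.67×10^-4 = 3.519×10^7 Pa.

3.52e7 Pa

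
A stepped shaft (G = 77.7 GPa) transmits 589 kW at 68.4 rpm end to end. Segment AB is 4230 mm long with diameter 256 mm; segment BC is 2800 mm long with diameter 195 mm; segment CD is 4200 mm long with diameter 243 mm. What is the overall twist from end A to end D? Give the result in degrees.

2.55°

ω = 2π·68.4/60 = 7.163 rad/s, so T = P/ω = 589×10³ / 7.163 = 82230 N·m.
J_AB = π(0.256)⁴/32 = 4.22×10^-4 m⁴; J_BC = π(0.195)⁴/32 = 1.42×10^-4 m⁴; J_CD = π(0.243)⁴/32 = 3.42×10^-4 m⁴.
θ = (T/G)·Σ L_i/J_i = (82230/77.7×10⁹)·(4.23/4.22×10^-4 + 2.80/1.42×10^-4 + 4.20/3.42×10^-4) = 0.04448 rad.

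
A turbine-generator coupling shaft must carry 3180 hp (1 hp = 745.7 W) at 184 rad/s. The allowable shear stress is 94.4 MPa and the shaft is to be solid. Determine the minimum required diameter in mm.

ω = 184 rad/s, so T = P/ω = 3180×745.7 / 184.0 = 12890 N·m.
For a solid shaft τ_max = 16T/(πd³), so d = (16T/(π τ_allow))^(1/3) = (16·12890/(π·9.44×10^7))^(1/3) = 0.08859 m.

88.6 mm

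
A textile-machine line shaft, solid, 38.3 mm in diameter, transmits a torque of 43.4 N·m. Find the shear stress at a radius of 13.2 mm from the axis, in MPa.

J = πd⁴/32 = π(0.0383)⁴/32 = 2.112×10^-7 m⁴.
Shear stress varies linearly with radius: τ = T·r/J = 43.40 × 0.0132 / 2.112×10^-7 = 2.712×10^6 Pa.

2.71 MPa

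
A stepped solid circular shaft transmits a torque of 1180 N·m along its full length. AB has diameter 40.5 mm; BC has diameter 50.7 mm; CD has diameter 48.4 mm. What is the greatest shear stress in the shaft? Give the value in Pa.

9.05e7 Pa

Under the same torque, τ_max = 16T/(πd³) is largest where d is smallest — segment AB (d = 40.5 mm).
τ_max = 16·1180/(π·(0.0405)³) = 9.047×10^7 Pa.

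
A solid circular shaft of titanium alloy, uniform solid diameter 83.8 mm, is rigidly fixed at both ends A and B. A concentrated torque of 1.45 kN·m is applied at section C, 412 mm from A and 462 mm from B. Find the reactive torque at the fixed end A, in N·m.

766 N·m

With uniform GJ and both ends fixed, compatibility θ_AC = θ_CB gives T_A·a = T_B·b, together with T_A + T_B = T₀.
T_A = T₀·b/(a+b) = 1450·462/874.0 = 766.5 N·m; T_B = 683.5 N·m.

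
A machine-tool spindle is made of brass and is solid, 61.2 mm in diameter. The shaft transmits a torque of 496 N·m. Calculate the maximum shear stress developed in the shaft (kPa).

J = πd⁴/32 = π(0.0612)⁴/32 = 1.377×10^-6 m⁴.
τ_max = T·r/J = 496.0 × 0.0306 / 1.377×10^-6 = 1.102×10^7 Pa.

11000 kPa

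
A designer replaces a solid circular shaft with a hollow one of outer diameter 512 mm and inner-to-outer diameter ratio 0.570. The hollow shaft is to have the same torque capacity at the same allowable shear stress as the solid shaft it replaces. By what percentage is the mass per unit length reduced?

27.3 %

Equal τ_max and T ⇒ the solid shaft needs d_s³ = d_o³(1−k⁴), so d_s = 512·(1−0.570⁴)^(1/3) = 493.3 mm.
Area ratio A_h/A_s = d_o²(1−k²)/d_s² = (1−k²)/(1−k⁴)^(2/3) = 0.7272.
Mass saving = 1 − 0.7272 = 27.3 %.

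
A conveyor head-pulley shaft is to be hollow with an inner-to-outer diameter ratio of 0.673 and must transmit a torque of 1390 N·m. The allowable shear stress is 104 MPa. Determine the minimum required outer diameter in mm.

44.1 mm

For a hollow shaft with d_i/d_o = 0.673: τ_max = 16T/(π d_o³ (1−k⁴)), so d_o = [16T/(π τ_allow (1−k⁴))]^(1/3) = [16·1390/(π·1.04×10^8·0.7949)]^(1/3) = 0.04408 m.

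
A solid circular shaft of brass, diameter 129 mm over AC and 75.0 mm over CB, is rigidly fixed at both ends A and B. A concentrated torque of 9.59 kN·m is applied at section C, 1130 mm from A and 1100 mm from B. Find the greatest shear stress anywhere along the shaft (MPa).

20.4 MPa

Compatibility: T_A·a/J_AC = T_B·b/J_CB with T_A + T_B = T₀.
J_AC = 2.72×10^-5 m⁴, J_CB = 3.11×10^-6 m⁴, so T_A = T₀·(J_AC/a)/((J_AC/a)+(J_CB/b)) = 8583 N·m, T_B = 1007 N·m.
τ in each portion: τ_AC = 2.04×10^7 Pa, τ_CB = 1.22×10^7 Pa; maximum is in AC.
τ_max = T_AC·r/J = 8583·0.0645/2.72×10^-5 = 2.036×10^7 Pa.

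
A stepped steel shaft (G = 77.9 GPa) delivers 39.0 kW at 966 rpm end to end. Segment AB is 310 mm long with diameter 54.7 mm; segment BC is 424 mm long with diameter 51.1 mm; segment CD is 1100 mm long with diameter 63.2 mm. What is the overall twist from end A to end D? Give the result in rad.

0.00836 rad

ω = 2π·966/60 = 101.2 rad/s, so T = P/ω = 39.0×10³ / 101.2 = 385.5 N·m.
J_AB = π(0.0547)⁴/32 = 8.79×10^-7 m⁴; J_BC = π(0.0511)⁴/32 = 6.69×10^-7 m⁴; J_CD = π(0.0632)⁴/32 = 1.57×10^-6 m⁴.
θ = (T/G)·Σ L_i/J_i = (385.5/77.9×10⁹)·(0.310/8.79×10^-7 + 0.424/6.69×10^-7 + 1.10/1.57×10^-6) = 8.356×10^-3 rad.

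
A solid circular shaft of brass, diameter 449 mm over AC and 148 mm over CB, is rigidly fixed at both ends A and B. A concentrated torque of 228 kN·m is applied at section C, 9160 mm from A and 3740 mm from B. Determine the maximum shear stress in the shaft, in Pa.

1.25e7 Pa

Compatibility: T_A·a/J_AC = T_B·b/J_CB with T_A + T_B = T₀.
J_AC = 3.99×10^-3 m⁴, J_CB = 4.71×10^-5 m⁴, so T_A = T₀·(J_AC/a)/((J_AC/a)+(J_CB/b)) = 221600 N·m, T_B = 6407 N·m.
τ in each portion: τ_AC = 1.25×10^7 Pa, τ_CB = 1.01×10^7 Pa; maximum is in AC.
τ_max = T_AC·r/J = 221600·0.225/3.99×10^-3 = 1.247×10^7 Pa.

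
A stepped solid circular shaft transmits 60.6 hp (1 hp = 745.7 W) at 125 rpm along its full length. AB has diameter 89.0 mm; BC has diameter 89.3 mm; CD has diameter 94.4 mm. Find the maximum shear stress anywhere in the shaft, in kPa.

24900 kPa

ω = 2π·125/60 = 13.09 rad/s, so T = P/ω = 60.6×745.7 / 13.09 = 3452 N·m.
Under the same torque, τ_max = 16T/(πd³) is largest where d is smallest — segment AB (d = 89.0 mm).
τ_max = 16·3452/(π·(0.0890)³) = 2.494×10^7 Pa.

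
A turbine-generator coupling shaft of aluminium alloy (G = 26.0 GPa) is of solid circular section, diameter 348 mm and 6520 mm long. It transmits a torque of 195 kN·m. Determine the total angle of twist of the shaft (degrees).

J = πd⁴/32 = π(0.348)⁴/32 = 1.440×10^-3 m⁴.
θ = T·L/(G·J) = 195000 × 6.52 / (26.0×10⁹ × 1.440×10^-3) = 0.03396 rad.

1.95°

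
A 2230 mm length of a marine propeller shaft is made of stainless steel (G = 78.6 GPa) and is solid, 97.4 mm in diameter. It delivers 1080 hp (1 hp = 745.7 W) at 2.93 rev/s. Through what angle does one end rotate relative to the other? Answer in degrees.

ω = 2π·2.93 = 18.41 rad/s, so T = P/ω = 1080×745.7 / 18.41 = 43750 N·m.
J = πd⁴/32 = π(0.0974)⁴/32 = 8.836×10^-6 m⁴.
θ = T·L/(G·J) = 43750 × 2.23 / (78.6×10⁹ × 8.836×10^-6) = 0.1405 rad.

8.05°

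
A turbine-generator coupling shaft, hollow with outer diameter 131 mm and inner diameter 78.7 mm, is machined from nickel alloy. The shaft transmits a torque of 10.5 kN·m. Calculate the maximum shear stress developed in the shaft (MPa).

27.3 MPa

J = π(d_o⁴ − d_i⁴)/32 = π(0.131⁴ − 0.0787⁴)/32 = 2.515×10^-5 m⁴.
τ_max = T·r/J = 10500 × 0.0655 / 2.515×10^-5 = 2.735×10^7 Pa.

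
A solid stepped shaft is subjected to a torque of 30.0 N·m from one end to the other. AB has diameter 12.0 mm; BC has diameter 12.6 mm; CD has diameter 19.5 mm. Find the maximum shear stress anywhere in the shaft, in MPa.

88.4 MPa

Under the same torque, τ_max = 16T/(πd³) is largest where d is smallest — segment AB (d = 12.0 mm).
τ_max = 16·30.00/(π·(0.0120)³) = 8.842×10^7 Pa.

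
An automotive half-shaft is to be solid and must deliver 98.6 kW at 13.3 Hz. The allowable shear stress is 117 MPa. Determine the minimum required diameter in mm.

37.2 mm

ω = 2π·13.3 = 83.57 rad/s, so T = P/ω = 98.6×10³ / 83.57 = 1180 N·m.
For a solid shaft τ_max = 16T/(πd³), so d = (16T/(π τ_allow))^(1/3) = (16·1180/(π·1.17×10^8))^(1/3) = 0.03717 m.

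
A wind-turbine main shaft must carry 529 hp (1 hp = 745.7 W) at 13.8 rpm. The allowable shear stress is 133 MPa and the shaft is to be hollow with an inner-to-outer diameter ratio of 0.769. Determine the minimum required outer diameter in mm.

ω = 2π·13.8/60 = 1.445 rad/s, so T = P/ω = 529×745.7 / 1.445 = 273000 N·m.
For a hollow shaft with d_i/d_o = 0.769: τ_max = 16T/(π d_o³ (1−k⁴)), so d_o = [16T/(π τ_allow (1−k⁴))]^(1/3) = [16·273000/(π·1.33×10^8·0.6503)]^(1/3) = 0.2524 m.

252 mm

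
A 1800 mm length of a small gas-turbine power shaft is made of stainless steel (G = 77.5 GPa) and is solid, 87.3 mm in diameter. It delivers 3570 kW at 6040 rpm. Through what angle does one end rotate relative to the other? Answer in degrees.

ω = 2π·6040/60 = 632.5 rad/s, so T = P/ω = 3570×10³ / 632.5 = 5644 N·m.
J = πd⁴/32 = π(0.0873)⁴/32 = 5.702×10^-6 m⁴.
θ = T·L/(G·J) = 5644 × 1.80 / (77.5×10⁹ × 5.702×10^-6) = 0.02299 rad.

1.32°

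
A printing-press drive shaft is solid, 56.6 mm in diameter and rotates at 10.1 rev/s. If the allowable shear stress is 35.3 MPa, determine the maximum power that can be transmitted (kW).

79.8 kW

J = πd⁴/32 = π(0.0566)⁴/32 = 1.008×10^-6 m⁴.
T_max = τ_allow·J/r = 3.53×10^7 × 1.008×10^-6 / 0.0283 = 1257 N·m.
ω = 2π·10.1 = 63.46 rad/s, so P_max = T_max·ω = 7.975×10^4 W.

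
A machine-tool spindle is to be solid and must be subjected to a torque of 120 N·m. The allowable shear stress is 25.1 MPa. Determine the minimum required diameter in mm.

29.0 mm

For a solid shaft τ_max = 16T/(πd³), so d = (16T/(π τ_allow))^(1/3) = (16·120.0/(π·2.51×10^7))^(1/3) = 0.02898 m.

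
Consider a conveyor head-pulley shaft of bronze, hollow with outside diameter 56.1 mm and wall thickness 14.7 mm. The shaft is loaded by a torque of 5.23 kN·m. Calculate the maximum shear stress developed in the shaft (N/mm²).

159 N/mm²

J = π(d_o⁴ − d_i⁴)/32 = π(0.0561⁴ − 0.0267⁴)/32 = 9.225×10^-7 m⁴.
τ_max = T·r/J = 5230 × 0.0281 / 9.225×10^-7 = 1.590×10^8 Pa.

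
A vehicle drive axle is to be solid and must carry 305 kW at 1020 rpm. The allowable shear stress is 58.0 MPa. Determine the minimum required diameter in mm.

63.1 mm

ω = 2π·1020/60 = 106.8 rad/s, so T = P/ω = 305×10³ / 106.8 = 2855 N·m.
For a solid shaft τ_max = 16T/(πd³), so d = (16T/(π τ_allow))^(1/3) = (16·2855/(π·5.80×10^7))^(1/3) = 0.06306 m.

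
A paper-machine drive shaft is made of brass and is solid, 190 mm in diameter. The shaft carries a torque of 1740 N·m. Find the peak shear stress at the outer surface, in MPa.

J = πd⁴/32 = π(0.190)⁴/32 = 1.279×10^-4 m⁴.
τ_max = T·r/J = 1740 × 0.0950 / 1.279×10^-4 = 1.292×10^6 Pa.

1.29 MPa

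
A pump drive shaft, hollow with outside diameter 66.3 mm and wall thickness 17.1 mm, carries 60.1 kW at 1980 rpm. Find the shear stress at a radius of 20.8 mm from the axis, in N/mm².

ω = 2π·1980/60 = 207.3 rad/s, so T = P/ω = 60.1×10³ / 207.3 = 289.9 N·m.
J = π(d_o⁴ − d_i⁴)/32 = π(0.0663⁴ − 0.0321⁴)/32 = 1.793×10^-6 m⁴.
Shear stress varies linearly with radius: τ = T·r/J = 289.9 × 0.0208 / 1.793×10^-6 = 3.363×10^6 Pa.

3.36 N/mm²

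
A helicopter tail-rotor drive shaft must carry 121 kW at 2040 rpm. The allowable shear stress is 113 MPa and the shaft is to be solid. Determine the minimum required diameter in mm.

ω = 2π·2040/60 = 213.6 rad/s, so T = P/ω = 121×10³ / 213.6 = 566.4 N·m.
For a solid shaft τ_max = 16T/(πd³), so d = (16T/(π τ_allow))^(1/3) = (16·566.4/(π·1.13×10^8))^(1/3) = 0.02944 m.

29.4 mm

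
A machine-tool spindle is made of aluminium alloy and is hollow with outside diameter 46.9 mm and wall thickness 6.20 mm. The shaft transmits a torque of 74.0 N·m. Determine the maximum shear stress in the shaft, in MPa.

J = π(d_o⁴ − d_i⁴)/32 = π(0.0469⁴ − 0.0345⁴)/32 = 3.359×10^-7 m⁴.
τ_max = T·r/J = 74.00 × 0.0234 / 3.359×10^-7 = 5.166×10^6 Pa.

5.17 MPa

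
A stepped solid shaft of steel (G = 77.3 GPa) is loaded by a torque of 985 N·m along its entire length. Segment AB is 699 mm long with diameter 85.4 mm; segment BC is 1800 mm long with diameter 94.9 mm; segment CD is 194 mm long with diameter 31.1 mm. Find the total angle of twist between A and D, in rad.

0.0315 rad

J_AB = π(0.0854)⁴/32 = 5.22×10^-6 m⁴; J_BC = π(0.0949)⁴/32 = 7.96×10^-6 m⁴; J_CD = π(0.0311)⁴/32 = 9.18×10^-8 m⁴.
θ = (T/G)·Σ L_i/J_i = (985.0/77.3×10⁹)·(0.699/5.22×10^-6 + 1.80/7.96×10^-6 + 0.194/9.18×10^-8) = 0.03150 rad.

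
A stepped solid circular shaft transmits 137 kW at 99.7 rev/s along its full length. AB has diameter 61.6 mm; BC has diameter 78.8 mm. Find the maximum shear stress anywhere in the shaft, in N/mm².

ω = 2π·99.7 = 626.4 rad/s, so T = P/ω = 137×10³ / 626.4 = 218.7 N·m.
Under the same torque, τ_max = 16T/(πd³) is largest where d is smallest — segment AB (d = 61.6 mm).
τ_max = 16·218.7/(π·(0.0616)³) = 4.765×10^6 Pa.

4.77 N/mm²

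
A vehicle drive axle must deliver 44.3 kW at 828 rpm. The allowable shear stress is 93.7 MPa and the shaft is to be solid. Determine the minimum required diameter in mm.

ω = 2π·828/60 = 86.71 rad/s, so T = P/ω = 44.3×10³ / 86.71 = 510.9 N·m.
For a solid shaft τ_max = 16T/(πd³), so d = (16T/(π τ_allow))^(1/3) = (16·510.9/(π·9.37×10^7))^(1/3) = 0.03028 m.

30.3 mm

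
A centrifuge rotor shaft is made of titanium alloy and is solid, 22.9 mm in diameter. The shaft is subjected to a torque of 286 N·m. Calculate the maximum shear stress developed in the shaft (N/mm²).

121 N/mm²

J = πd⁴/32 = π(0.0229)⁴/32 = 2.700×10^-8 m⁴.
τ_max = T·r/J = 286.0 × 0.0115 / 2.700×10^-8 = 1.213×10^8 Pa.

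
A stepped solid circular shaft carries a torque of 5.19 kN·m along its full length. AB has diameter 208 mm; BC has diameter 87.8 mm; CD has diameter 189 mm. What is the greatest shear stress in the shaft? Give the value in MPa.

39.1 MPa

Under the same torque, τ_max = 16T/(πd³) is largest where d is smallest — segment BC (d = 87.8 mm).
τ_max = 16·5190/(π·(0.0878)³) = 3.905×10^7 Pa.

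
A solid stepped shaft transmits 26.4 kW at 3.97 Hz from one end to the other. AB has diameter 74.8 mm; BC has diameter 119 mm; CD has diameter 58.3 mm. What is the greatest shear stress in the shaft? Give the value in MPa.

ω = 2π·3.97 = 24.94 rad/s, so T = P/ω = 26.4×10³ / 24.94 = 1058 N·m.
Under the same torque, τ_max = 16T/(πd³) is largest where d is smallest — segment CD (d = 58.3 mm).
τ_max = 16·1058/(π·(0.0583)³) = 2.720×10^7 Pa.

27.2 MPa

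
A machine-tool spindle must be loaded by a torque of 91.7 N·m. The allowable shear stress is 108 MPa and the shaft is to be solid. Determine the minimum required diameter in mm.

For a solid shaft τ_max = 16T/(πd³), so d = (16T/(π τ_allow))^(1/3) = (16·91.70/(π·1.08×10^8))^(1/3) = 0.01629 m.

16.3 mm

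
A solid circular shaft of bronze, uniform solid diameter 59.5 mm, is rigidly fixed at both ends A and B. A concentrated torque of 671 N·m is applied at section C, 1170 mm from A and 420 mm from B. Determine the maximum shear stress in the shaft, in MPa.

With uniform GJ and both ends fixed, compatibility θ_AC = θ_CB gives T_A·a = T_B·b, together with T_A + T_B = T₀.
T_A = T₀·b/(a+b) = 671.0·420/1590 = 177.2 N·m; T_B = 493.8 N·m.
τ in each portion: τ_AC = 4.29×10^6 Pa, τ_CB = 1.19×10^7 Pa; maximum is in CB.
τ_max = T_CB·r/J = 493.8·0.0297/1.23×10^-6 = 1.194×10^7 Pa.

11.9 MPa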